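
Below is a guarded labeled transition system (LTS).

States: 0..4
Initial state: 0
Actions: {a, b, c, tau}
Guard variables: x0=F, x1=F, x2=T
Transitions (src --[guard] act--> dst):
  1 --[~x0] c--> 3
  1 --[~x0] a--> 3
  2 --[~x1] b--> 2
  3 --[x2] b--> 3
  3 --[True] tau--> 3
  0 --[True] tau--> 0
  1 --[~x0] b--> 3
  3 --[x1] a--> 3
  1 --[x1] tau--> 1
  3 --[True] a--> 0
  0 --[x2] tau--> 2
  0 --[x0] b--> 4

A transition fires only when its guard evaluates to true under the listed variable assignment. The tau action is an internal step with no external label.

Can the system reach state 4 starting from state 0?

Answer: UNREACHABLE

Working:
9 transition(s) survive guard evaluation.
L0 = {0}
L1 = {2}  total {0,2}
R = {0,2}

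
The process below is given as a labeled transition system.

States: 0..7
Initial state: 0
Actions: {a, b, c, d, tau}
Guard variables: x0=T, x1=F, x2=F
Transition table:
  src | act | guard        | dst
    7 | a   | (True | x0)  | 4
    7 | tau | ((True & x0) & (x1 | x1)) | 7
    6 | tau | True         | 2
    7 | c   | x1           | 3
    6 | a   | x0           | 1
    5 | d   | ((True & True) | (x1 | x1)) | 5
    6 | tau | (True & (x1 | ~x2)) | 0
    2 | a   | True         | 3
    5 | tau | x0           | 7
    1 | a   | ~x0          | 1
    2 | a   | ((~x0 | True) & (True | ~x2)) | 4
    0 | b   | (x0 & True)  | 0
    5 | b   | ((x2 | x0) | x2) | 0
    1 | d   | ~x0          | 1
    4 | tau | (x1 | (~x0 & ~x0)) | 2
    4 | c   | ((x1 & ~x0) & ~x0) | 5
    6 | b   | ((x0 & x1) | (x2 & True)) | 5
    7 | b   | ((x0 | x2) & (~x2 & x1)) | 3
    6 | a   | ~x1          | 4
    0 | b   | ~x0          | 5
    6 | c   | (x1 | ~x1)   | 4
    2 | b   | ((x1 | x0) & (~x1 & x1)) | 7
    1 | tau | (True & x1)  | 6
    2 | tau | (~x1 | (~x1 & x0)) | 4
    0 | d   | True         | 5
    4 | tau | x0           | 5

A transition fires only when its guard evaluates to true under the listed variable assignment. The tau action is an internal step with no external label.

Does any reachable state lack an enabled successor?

Answer: DEADLOCK-FREE

Trace:
Reach set: {0,4,5,7}
  0: b→0  d→5  [deg 2]
  4: tau→5  [deg 1]
  5: b→0  d→5  tau→7  [deg 3]
  7: a→4  [deg 1]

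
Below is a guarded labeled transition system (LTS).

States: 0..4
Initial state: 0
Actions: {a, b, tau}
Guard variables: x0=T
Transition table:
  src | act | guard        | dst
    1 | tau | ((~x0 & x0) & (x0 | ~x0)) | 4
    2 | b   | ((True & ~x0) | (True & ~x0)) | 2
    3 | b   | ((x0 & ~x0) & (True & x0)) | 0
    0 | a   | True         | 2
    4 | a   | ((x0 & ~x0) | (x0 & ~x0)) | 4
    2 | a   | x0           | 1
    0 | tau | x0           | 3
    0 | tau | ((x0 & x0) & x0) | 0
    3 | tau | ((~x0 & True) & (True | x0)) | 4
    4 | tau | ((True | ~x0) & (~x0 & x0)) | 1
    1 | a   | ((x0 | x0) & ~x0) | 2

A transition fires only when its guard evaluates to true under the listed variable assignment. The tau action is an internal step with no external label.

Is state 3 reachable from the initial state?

Answer: REACHABLE

Working:
4 transition(s) survive guard evaluation.
L0 = {0}
L1 = {2,3}  total {0,2,3}
L2 = {1}  total {0,1,2,3}
R = {0,1,2,3}
trace reaching 3: tau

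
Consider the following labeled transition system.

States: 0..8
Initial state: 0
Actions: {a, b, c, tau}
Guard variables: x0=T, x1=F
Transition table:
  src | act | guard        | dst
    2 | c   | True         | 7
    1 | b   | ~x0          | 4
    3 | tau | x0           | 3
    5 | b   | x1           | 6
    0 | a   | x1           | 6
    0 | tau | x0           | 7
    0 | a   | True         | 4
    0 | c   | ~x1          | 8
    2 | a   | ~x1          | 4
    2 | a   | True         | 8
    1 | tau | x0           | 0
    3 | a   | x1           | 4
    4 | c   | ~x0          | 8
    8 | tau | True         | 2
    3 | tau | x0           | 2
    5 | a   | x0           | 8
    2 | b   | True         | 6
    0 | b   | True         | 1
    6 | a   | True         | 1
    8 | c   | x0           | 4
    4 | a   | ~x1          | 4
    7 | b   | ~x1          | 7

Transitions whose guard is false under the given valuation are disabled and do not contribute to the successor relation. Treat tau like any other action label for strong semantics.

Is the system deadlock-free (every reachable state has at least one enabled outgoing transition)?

R = {0,1,2,4,6,7,8}
  0: a→4  b→1  c→8  tau→7  [4 out]
  1: tau→0  [1 out]
  2: a→4  a→8  b→6  c→7  [4 out]
  4: a→4  [1 out]
  6: a→1  [1 out]
  7: b→7  [1 out]
  8: c→4  tau→2  [2 out]

Answer: DEADLOCK-FREE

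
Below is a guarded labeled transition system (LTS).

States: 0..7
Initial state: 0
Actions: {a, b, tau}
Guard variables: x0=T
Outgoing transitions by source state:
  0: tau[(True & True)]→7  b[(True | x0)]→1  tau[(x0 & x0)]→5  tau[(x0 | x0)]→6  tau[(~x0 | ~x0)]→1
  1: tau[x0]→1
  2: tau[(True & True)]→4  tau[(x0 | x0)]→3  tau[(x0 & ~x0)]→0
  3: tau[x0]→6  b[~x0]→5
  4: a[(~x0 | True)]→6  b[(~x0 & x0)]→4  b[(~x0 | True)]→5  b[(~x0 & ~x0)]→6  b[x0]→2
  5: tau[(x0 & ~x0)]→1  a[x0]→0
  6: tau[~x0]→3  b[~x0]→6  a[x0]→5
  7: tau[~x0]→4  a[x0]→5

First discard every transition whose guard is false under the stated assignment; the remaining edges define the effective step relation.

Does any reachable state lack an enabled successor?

Answer: DEADLOCK-FREE

Working:
R = {0,1,5,6,7}
  0: b→1  tau→5  tau→6  tau→7  [deg 4]
  1: tau→1  [deg 1]
  5: a→0  [deg 1]
  6: a→5  [deg 1]
  7: a→5  [deg 1]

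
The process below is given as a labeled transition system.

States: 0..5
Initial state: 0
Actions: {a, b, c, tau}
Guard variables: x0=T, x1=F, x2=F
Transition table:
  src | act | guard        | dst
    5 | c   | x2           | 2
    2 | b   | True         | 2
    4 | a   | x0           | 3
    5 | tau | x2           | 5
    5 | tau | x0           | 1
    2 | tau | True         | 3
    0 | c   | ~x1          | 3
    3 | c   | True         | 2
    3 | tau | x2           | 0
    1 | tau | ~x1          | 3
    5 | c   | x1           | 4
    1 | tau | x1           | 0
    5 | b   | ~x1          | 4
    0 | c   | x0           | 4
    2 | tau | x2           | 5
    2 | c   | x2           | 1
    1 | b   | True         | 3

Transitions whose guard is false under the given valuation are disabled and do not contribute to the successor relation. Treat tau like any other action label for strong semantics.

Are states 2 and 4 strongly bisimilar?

Compute ~ classes (split until stable):
  P[0] = {{0,1,2,3,4,5}}
  P[1] = {{0,3},{1,2,5},{4}}
  P[2] = {{0},{1},{2},{3},{4},{5}}
Fixed point at round 3; 6 class(es).
[2]={2}  [4]={4}

Answer: NOT BISIMILAR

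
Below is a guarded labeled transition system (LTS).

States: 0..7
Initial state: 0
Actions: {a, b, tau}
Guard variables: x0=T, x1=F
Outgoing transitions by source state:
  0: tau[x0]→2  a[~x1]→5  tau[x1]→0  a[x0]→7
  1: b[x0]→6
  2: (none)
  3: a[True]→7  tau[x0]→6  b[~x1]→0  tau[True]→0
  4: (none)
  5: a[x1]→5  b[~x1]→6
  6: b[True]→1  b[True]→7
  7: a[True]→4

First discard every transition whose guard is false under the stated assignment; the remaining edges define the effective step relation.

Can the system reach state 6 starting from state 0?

Answer: REACHABLE

Analysis:
12 transition(s) survive guard evaluation.
L0 = {0}
L1 = {2,5,7}  now seen {0,2,5,7}
L2 = {4,6}  now seen {0,2,4,5,6,7}
L3 = {1}  now seen {0,1,2,4,5,6,7}
Reachable = {0,1,2,4,5,6,7}
Path to 6: a·b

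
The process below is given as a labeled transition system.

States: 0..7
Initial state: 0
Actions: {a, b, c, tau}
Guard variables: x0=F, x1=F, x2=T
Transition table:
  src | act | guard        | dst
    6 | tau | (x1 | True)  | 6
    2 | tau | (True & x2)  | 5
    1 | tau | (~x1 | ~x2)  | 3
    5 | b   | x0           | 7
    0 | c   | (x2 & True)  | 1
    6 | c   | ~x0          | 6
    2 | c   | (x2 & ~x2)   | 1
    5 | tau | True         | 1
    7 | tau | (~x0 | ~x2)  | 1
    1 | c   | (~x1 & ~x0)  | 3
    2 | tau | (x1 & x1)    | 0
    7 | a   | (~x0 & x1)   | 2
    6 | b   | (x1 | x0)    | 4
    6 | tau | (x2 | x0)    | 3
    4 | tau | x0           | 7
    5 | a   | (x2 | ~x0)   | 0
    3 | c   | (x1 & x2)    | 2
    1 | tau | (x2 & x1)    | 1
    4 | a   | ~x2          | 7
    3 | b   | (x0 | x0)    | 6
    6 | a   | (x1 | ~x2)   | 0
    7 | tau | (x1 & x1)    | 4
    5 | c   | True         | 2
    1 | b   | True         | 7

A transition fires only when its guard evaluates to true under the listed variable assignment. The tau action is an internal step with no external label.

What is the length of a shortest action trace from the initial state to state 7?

Answer: 2

Analysis:
Breadth-first toward 7:
  L0 = {0}
  L1 = {1}
  L2 = {3,7}
depth(7)=2, e.g. c·b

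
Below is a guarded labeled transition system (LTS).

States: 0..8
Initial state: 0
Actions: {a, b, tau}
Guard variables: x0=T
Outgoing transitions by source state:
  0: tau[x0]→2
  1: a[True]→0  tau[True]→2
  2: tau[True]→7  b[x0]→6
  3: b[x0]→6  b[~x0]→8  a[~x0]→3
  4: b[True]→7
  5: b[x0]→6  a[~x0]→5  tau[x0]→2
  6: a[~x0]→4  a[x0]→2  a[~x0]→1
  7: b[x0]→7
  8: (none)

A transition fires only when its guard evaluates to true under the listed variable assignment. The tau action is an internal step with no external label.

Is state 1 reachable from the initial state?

Guard filter leaves 11 enabled edge(s).
Layer 0: {0}
Layer 1: {2}  cumulative {0,2}
Layer 2: {6,7}  cumulative {0,2,6,7}
Reachable = {0,2,6,7}

Answer: UNREACHABLE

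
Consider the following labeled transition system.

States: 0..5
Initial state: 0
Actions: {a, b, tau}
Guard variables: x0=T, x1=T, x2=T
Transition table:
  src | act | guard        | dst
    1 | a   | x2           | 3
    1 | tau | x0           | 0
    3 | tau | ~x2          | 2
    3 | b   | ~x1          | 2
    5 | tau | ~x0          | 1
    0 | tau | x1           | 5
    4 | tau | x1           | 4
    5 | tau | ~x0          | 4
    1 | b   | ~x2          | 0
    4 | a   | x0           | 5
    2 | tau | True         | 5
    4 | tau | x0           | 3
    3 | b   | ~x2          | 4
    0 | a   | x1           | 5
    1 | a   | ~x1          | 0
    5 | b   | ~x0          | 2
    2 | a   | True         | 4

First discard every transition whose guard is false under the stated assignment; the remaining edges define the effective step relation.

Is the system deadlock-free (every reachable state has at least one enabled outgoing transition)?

Answer: DEADLOCK at state 5

Trace:
Reach set: {0,5}
  0: a→5  tau→5  [2 exit(s)]
  5: ∅  [deadlock]
witness 5: tau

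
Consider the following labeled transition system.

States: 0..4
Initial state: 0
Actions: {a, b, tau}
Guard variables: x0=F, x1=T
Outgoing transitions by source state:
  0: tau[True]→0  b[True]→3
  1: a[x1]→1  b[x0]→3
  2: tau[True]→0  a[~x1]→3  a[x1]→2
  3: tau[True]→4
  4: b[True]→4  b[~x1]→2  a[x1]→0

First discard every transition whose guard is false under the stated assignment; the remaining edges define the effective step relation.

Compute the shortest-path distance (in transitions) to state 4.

BFS to 4:
  L0 = {0}
  L1 = {3}
  L2 = {4}
first hit 4 at d=2 via b·tau

Answer: 2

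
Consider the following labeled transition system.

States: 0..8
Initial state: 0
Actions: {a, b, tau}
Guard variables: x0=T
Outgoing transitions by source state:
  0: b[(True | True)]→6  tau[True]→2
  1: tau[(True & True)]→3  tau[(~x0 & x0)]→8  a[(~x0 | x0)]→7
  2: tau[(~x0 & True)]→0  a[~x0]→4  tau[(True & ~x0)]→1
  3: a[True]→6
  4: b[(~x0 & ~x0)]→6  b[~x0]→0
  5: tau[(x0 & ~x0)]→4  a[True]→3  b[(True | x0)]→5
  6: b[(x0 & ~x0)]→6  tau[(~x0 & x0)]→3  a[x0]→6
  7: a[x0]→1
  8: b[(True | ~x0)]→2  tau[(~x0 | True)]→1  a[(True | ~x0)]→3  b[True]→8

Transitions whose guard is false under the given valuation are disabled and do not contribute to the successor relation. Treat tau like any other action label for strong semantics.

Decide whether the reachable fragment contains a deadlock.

Answer: DEADLOCK at state 2

Analysis:
Reachable = {0,2,6}
  0: b→6  tau→2  [2 exit(s)]
  2: ∅  [STUCK]
  6: a→6  [1 exit(s)]
Path to 2: tau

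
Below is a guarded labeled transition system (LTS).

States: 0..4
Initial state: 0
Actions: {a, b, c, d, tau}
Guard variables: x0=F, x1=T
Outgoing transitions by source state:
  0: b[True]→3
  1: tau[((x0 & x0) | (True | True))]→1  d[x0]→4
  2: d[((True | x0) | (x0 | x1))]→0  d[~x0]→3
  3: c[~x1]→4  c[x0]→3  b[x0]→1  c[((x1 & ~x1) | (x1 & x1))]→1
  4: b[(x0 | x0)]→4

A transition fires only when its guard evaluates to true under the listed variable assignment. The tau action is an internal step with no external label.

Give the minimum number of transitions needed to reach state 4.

Answer: UNREACHABLE

Working:
Breadth-first toward 4:
  Layer 0: {0}
  Layer 1: {3}
  Layer 2: {1}
4 never appears.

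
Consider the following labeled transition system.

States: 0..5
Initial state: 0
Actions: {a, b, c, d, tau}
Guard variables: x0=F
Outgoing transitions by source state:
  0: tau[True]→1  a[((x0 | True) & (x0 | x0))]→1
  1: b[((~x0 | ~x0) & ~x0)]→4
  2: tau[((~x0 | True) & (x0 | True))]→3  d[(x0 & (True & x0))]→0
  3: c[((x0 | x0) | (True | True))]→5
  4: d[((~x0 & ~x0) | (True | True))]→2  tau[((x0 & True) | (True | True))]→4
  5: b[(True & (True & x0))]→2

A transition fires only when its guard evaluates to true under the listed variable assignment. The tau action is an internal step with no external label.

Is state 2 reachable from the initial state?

Answer: REACHABLE

Working:
Guard filter leaves 6 enabled edge(s).
depth 0: {0}
depth 1: {1}  total {0,1}
depth 2: {4}  total {0,1,4}
depth 3: {2}  total {0,1,2,4}
depth 4: {3}  total {0,1,2,3,4}
depth 5: {5}  total {0,1,2,3,4,5}
R = {0,1,2,3,4,5}
witness 2: tau·b·d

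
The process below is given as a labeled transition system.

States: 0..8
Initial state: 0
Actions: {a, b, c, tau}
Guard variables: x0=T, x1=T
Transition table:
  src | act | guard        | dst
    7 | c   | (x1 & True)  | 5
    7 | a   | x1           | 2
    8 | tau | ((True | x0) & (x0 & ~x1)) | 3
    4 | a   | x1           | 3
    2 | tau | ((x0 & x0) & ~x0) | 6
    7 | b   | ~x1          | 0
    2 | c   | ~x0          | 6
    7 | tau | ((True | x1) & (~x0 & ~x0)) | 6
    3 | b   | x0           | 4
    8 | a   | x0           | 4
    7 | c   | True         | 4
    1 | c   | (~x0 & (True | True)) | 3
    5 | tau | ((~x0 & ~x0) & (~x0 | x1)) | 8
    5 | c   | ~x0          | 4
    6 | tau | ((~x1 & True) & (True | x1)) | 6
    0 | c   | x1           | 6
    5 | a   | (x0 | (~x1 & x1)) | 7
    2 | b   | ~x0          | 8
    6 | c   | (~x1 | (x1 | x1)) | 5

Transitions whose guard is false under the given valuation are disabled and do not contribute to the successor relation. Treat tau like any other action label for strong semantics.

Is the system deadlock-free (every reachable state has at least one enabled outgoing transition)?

Answer: DEADLOCK at state 2

Working:
Reachable = {0,2,3,4,5,6,7}
  0: c→6  [deg 1]
  2: ∅  [no exit]
  3: b→4  [deg 1]
  4: a→3  [deg 1]
  5: a→7  [deg 1]
  6: c→5  [deg 1]
  7: a→2  c→4  c→5  [deg 3]
witness 2: c·c·a·a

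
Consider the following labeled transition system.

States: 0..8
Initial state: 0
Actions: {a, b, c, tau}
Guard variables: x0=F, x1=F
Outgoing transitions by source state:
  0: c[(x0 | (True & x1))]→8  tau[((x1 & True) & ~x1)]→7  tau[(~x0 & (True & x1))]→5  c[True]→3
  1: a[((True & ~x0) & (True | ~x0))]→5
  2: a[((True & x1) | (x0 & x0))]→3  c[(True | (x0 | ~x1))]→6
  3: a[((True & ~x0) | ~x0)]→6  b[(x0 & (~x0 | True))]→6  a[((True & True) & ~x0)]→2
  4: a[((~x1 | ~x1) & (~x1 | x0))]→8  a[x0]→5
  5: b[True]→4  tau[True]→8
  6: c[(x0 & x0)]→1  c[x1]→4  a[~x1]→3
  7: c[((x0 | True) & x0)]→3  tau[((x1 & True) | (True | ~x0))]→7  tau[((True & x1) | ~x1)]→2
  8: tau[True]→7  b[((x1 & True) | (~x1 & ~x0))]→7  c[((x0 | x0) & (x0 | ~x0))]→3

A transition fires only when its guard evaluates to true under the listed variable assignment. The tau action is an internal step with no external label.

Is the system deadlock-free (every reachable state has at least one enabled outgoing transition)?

Reach set: {0,2,3,6}
  0: c→3  [1 out]
  2: c→6  [1 out]
  3: a→2  a→6  [2 out]
  6: a→3  [1 out]

Answer: DEADLOCK-FREE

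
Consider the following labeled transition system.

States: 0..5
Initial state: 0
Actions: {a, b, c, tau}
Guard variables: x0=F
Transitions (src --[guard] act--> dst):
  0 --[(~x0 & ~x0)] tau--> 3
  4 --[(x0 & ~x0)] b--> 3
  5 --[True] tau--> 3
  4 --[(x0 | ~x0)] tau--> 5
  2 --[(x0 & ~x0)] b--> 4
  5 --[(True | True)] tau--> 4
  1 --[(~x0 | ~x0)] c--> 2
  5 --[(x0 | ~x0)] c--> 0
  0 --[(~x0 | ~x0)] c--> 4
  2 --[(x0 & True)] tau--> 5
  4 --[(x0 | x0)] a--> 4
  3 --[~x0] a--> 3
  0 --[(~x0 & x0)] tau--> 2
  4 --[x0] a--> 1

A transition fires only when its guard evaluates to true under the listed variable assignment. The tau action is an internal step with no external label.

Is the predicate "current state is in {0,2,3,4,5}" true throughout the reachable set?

Inv-set: {0,2,3,4,5}
Reach set: {0,3,4,5}
  0: safe
  3: safe
  4: safe
  5: safe

Answer: INVARIANT HOLDS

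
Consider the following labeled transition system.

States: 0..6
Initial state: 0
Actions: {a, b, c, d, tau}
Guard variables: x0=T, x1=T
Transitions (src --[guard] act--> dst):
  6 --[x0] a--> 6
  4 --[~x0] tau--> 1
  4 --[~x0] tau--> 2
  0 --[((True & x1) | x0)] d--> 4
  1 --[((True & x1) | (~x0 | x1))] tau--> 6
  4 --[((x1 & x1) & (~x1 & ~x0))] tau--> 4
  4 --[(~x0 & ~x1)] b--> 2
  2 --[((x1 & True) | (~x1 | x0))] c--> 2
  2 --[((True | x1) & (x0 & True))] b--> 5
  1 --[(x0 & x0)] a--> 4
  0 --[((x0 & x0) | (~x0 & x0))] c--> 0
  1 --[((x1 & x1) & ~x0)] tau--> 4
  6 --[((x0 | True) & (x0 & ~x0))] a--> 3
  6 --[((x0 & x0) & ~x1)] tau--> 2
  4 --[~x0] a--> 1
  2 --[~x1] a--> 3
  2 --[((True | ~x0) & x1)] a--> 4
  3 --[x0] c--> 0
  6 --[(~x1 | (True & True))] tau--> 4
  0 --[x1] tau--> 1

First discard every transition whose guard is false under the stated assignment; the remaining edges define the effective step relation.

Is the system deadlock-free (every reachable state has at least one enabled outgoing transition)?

Answer: DEADLOCK at state 4

Working:
Reachable = {0,1,4,6}
  0: c→0  d→4  tau→1  [3 out]
  1: a→4  tau→6  [2 out]
  4: ∅  [STUCK]
  6: a→6  tau→4  [2 out]
trace reaching 4: d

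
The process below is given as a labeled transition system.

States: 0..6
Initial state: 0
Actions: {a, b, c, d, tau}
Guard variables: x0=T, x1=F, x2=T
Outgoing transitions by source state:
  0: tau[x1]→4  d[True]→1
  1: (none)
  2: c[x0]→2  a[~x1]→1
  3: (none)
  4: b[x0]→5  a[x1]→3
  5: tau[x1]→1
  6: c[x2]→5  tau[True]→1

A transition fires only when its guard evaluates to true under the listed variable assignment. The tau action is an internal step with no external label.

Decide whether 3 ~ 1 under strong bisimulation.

Compute ~ classes (split until stable):
  π0 = {{0,1,2,3,4,5,6}}
  π1 = {{0},{1,3,5},{2},{4},{6}}
Fixed point at round 2; 5 class(es).
[3]={1,3,5}  [1]={1,3,5}

Answer: BISIMILAR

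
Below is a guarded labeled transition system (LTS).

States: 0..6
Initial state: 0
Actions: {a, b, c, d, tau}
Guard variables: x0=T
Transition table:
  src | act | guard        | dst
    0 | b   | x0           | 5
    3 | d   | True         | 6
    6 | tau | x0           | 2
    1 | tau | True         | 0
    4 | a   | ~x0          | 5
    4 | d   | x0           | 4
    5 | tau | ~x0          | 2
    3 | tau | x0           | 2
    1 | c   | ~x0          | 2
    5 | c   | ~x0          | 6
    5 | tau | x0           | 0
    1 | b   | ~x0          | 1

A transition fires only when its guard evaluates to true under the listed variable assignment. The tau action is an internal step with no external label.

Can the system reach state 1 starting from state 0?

Answer: UNREACHABLE

Trace:
After dropping false guards: 7 live edges.
depth 0: {0}
depth 1: {5}  cumulative {0,5}
Reach set: {0,5}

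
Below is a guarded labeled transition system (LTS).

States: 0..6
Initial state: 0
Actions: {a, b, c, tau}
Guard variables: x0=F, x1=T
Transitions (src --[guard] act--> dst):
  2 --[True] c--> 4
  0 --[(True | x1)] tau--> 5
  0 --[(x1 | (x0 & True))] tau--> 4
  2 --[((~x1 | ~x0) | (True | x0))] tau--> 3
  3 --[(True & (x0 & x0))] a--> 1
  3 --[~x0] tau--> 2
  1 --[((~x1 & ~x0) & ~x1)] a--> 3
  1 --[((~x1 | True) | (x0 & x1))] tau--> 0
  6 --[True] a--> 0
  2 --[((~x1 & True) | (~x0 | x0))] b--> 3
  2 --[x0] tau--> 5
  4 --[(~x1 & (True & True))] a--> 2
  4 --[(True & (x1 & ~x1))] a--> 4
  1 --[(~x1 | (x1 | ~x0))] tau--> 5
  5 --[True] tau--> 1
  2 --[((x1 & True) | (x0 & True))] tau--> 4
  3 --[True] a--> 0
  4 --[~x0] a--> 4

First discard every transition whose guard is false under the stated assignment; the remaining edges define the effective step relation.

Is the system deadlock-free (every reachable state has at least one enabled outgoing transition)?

Reach set: {0,1,4,5}
  0: tau→4  tau→5  [2 out]
  1: tau→0  tau→5  [2 out]
  4: a→4  [1 out]
  5: tau→1  [1 out]

Answer: DEADLOCK-FREE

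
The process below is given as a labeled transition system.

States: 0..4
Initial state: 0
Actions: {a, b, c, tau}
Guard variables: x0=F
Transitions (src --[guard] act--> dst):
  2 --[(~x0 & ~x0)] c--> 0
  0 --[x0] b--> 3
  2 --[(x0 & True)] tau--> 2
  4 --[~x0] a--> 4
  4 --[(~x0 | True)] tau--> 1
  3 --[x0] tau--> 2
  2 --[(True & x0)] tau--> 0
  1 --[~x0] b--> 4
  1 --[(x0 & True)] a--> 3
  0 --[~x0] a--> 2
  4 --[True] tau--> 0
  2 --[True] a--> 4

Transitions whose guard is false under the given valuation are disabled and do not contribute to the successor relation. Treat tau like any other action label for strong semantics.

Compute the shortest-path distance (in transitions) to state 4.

Answer: 2

Working:
Breadth-first toward 4:
  depth 0: {0}
  depth 1: {2}
  depth 2: {4}
depth(4)=2, e.g. a·a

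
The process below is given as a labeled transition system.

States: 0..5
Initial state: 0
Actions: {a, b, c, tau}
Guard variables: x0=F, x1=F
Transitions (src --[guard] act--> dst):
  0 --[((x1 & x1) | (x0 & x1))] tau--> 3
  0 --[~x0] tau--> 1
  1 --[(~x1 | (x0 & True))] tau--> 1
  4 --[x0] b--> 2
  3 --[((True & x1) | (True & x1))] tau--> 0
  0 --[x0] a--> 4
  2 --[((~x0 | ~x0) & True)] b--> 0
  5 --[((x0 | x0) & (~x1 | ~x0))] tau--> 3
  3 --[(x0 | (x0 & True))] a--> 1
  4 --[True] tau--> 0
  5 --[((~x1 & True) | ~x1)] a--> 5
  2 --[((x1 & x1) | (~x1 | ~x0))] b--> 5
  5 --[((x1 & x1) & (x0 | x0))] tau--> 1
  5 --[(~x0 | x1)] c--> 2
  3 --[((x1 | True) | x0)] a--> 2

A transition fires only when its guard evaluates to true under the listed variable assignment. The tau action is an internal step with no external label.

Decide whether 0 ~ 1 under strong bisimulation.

Answer: BISIMILAR

Trace:
Refine partition for ~:
  round 0: {{0,1,2,3,4,5}}
  round 1: {{0,1,4},{2},{3},{5}}
4 equivalence class(es) (converged in 2)
0∈{0,1,4}, 1∈{0,1,4}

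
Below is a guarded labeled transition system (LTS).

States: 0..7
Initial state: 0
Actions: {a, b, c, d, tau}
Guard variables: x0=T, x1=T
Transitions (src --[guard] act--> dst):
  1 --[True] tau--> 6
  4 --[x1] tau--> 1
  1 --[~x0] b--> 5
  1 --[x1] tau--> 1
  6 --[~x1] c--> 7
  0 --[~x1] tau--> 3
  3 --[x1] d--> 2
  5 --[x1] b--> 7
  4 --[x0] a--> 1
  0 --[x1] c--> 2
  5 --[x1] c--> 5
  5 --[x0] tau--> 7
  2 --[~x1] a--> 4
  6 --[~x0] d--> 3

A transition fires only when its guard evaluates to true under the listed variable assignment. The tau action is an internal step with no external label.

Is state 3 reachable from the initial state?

Answer: UNREACHABLE

Trace:
9 transition(s) survive guard evaluation.
depth 0: {0}
depth 1: {2}  total {0,2}
R = {0,2}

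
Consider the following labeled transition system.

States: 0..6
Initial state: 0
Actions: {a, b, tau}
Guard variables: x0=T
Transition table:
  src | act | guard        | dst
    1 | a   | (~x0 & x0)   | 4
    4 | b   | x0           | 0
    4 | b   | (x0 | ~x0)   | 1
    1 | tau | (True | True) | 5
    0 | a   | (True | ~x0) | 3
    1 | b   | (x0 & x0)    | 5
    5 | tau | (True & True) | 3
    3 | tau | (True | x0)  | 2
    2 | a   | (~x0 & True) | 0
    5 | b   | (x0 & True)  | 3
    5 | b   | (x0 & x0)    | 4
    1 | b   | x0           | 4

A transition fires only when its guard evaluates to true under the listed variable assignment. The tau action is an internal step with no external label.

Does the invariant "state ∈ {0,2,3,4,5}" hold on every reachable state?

Inv-set: {0,2,3,4,5}
Reach set: {0,2,3}
  0: ok
  2: ok
  3: ok

Answer: INVARIANT HOLDS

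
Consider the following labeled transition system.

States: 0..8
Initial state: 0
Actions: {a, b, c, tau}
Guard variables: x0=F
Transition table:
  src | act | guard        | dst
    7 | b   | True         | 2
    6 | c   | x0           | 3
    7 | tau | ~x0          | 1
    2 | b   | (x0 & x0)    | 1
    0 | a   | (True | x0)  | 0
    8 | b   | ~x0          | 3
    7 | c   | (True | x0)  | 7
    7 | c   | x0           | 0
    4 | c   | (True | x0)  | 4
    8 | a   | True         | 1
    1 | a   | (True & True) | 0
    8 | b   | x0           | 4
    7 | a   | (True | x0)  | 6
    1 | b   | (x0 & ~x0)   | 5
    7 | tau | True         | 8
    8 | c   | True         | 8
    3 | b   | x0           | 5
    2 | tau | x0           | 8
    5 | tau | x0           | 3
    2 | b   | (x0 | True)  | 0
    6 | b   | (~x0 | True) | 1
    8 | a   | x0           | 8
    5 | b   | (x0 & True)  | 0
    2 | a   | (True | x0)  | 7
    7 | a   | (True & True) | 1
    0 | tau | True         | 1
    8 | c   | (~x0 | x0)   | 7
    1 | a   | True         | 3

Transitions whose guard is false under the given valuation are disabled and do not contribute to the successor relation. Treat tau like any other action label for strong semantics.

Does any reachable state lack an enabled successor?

Reach set: {0,1,3}
  0: a→0  tau→1  [deg 2]
  1: a→0  a→3  [deg 2]
  3: ∅  [no exit]
Path to 3: tau·a

Answer: DEADLOCK at state 3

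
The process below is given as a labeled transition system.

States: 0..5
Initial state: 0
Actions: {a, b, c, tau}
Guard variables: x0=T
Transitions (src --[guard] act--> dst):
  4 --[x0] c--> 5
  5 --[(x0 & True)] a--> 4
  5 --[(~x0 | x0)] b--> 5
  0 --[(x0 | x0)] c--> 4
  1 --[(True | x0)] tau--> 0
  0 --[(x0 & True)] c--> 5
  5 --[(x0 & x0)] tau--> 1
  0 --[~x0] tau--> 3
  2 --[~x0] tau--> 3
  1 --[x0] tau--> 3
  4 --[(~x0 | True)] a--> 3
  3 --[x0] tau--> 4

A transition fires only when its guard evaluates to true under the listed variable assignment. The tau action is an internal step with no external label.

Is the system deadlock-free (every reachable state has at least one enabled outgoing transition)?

Reach set: {0,1,3,4,5}
  0: c→4  c→5  [2 out]
  1: tau→0  tau→3  [2 out]
  3: tau→4  [1 out]
  4: a→3  c→5  [2 out]
  5: a→4  b→5  tau→1  [3 out]

Answer: DEADLOCK-FREE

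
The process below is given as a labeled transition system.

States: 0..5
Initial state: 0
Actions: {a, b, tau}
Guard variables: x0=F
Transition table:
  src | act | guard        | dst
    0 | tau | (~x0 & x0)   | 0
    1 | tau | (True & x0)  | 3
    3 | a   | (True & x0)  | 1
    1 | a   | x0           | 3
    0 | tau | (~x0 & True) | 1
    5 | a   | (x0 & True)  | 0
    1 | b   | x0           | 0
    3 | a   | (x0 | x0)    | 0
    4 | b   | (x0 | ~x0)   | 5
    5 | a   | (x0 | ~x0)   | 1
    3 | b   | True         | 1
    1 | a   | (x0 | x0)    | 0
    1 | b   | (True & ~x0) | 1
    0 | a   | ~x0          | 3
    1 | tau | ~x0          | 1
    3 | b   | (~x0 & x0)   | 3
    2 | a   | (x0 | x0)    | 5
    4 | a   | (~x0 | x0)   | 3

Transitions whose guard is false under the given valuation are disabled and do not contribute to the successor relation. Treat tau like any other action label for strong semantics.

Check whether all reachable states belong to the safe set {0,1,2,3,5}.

Allowed set {0,1,2,3,5}
Reachable = {0,1,3}
  0: ok
  1: ok
  3: ok

Answer: INVARIANT HOLDS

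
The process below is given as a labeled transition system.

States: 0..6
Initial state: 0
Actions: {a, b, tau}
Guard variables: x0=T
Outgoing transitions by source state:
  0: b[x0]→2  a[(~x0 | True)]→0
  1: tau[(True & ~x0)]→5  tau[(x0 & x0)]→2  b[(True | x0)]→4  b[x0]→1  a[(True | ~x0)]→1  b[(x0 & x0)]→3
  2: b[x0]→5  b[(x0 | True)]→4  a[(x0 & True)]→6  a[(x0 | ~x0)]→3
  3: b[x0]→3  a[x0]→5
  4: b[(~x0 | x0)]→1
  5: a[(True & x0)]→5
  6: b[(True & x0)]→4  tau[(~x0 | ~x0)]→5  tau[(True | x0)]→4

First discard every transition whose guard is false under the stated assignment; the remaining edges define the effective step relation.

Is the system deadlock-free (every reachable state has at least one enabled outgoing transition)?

R = {0,1,2,3,4,5,6}
  0: a→0  b→2  [2 exit(s)]
  1: a→1  b→1  b→3  b→4  tau→2  [5 exit(s)]
  2: a→3  a→6  b→4  b→5  [4 exit(s)]
  3: a→5  b→3  [2 exit(s)]
  4: b→1  [1 exit(s)]
  5: a→5  [1 exit(s)]
  6: b→4  tau→4  [2 exit(s)]

Answer: DEADLOCK-FREE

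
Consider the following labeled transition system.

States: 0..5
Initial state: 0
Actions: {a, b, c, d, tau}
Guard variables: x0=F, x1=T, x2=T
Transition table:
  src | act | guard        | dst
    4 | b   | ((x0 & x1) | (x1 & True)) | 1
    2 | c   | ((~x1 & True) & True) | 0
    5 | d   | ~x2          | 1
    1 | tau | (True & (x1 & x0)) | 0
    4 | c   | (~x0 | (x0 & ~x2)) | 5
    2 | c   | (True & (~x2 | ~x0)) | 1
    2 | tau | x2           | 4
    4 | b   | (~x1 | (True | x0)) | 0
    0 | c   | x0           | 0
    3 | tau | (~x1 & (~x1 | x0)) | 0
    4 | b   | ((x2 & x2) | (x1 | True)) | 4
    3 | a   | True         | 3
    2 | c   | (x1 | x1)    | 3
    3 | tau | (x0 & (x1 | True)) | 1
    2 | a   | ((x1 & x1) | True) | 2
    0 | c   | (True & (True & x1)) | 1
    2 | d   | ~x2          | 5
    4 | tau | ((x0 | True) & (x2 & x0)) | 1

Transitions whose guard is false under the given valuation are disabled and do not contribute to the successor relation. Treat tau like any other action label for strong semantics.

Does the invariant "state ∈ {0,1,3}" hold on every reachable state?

Answer: INVARIANT HOLDS

Working:
Inv-set: {0,1,3}
Reachable = {0,1}
  0: ✓
  1: ✓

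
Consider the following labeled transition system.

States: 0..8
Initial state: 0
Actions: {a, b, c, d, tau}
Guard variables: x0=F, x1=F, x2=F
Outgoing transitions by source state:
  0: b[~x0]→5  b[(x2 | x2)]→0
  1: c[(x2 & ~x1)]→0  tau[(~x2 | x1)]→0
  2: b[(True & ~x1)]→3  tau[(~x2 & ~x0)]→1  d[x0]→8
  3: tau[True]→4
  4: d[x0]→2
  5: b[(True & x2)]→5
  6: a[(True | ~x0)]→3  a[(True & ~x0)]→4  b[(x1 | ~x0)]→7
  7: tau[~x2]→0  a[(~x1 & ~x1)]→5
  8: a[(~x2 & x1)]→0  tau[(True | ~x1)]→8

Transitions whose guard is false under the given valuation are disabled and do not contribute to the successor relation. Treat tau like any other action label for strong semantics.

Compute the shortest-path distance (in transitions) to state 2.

Answer: UNREACHABLE

Analysis:
Layered search for 2:
  L0 = {0}
  L1 = {5}
2 never appears.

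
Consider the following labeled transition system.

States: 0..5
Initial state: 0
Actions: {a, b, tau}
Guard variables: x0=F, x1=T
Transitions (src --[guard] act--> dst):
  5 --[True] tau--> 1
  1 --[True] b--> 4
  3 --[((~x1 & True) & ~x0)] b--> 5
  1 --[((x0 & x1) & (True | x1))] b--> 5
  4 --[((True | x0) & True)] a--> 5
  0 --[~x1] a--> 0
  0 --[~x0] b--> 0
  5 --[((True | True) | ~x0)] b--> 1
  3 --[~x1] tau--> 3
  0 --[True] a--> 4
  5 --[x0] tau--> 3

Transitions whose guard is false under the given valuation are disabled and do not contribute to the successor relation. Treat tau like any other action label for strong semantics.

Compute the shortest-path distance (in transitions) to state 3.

BFS to 3:
  Layer 0: {0}
  Layer 1: {4}
  Layer 2: {5}
  Layer 3: {1}
3 never appears.

Answer: UNREACHABLE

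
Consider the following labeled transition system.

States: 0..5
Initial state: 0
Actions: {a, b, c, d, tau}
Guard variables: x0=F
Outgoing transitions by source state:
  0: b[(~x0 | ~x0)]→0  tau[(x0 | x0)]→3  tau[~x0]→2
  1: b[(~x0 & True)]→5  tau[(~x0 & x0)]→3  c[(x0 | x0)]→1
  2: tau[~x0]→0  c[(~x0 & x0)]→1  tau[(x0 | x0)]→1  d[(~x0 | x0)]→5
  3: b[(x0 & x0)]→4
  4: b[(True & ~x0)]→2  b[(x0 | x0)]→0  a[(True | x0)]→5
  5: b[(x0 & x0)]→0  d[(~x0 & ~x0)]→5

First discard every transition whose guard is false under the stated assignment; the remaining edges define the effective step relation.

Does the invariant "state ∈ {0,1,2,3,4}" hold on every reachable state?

Answer: INVARIANT VIOLATED at state 5

Trace:
Allowed set {0,1,2,3,4}
Reach set: {0,2,5}
  0: ok
  2: ok
  5: VIOLATES
counterexample path to 5: tau·d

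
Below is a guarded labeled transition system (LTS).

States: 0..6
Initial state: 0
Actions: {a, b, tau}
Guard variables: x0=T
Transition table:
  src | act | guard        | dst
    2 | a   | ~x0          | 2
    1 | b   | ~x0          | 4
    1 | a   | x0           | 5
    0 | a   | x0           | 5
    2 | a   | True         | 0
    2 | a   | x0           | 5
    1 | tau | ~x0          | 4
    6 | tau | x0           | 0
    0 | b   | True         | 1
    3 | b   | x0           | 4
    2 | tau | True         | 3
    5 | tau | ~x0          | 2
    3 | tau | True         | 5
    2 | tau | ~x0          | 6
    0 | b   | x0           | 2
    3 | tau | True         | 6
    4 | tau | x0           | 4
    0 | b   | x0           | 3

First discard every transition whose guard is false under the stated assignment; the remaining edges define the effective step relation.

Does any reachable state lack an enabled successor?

Reach set: {0,1,2,3,4,5,6}
  0: a→5  b→1  b→2  b→3  [deg 4]
  1: a→5  [deg 1]
  2: a→0  a→5  tau→3  [deg 3]
  3: b→4  tau→5  tau→6  [deg 3]
  4: tau→4  [deg 1]
  5: ∅  [STUCK]
  6: tau→0  [deg 1]
trace reaching 5: a

Answer: DEADLOCK at state 5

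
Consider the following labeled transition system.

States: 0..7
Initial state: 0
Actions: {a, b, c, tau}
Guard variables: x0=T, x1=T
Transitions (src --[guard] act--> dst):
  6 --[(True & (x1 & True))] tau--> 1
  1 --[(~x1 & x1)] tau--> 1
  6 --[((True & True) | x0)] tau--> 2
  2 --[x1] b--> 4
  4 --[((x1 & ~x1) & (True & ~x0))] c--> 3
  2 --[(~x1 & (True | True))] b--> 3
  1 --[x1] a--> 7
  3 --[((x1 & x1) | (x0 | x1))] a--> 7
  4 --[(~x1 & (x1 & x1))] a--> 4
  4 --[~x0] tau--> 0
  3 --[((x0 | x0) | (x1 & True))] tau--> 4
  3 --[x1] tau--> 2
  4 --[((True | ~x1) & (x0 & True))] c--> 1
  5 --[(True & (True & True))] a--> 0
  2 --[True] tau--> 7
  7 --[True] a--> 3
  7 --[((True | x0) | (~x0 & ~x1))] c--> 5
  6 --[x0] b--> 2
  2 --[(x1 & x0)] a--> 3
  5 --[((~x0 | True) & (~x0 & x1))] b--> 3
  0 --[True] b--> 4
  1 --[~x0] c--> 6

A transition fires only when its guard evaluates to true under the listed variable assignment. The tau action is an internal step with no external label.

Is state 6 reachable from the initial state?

Answer: UNREACHABLE

Working:
After dropping false guards: 15 live edges.
Layer 0: {0}
Layer 1: {4}  now seen {0,4}
Layer 2: {1}  now seen {0,1,4}
Layer 3: {7}  now seen {0,1,4,7}
Layer 4: {3,5}  now seen {0,1,3,4,5,7}
Layer 5: {2}  now seen {0,1,2,3,4,5,7}
R = {0,1,2,3,4,5,7}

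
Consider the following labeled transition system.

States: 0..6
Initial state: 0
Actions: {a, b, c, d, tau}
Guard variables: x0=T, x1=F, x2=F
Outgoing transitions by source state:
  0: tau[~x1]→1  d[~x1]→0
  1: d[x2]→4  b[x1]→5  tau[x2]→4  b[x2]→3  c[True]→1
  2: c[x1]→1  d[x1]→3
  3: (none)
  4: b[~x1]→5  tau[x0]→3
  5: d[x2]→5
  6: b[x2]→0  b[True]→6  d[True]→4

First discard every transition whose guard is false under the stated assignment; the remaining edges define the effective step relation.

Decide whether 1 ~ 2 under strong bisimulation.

Compute ~ classes (split until stable):
  round 0: {{0,1,2,3,4,5,6}}
  round 1: {{0},{1},{2,3,5},{4},{6}}
Fixed point at round 2; 5 class(es).
class of 1: {1}; class of 2: {2,3,5}

Answer: NOT BISIMILAR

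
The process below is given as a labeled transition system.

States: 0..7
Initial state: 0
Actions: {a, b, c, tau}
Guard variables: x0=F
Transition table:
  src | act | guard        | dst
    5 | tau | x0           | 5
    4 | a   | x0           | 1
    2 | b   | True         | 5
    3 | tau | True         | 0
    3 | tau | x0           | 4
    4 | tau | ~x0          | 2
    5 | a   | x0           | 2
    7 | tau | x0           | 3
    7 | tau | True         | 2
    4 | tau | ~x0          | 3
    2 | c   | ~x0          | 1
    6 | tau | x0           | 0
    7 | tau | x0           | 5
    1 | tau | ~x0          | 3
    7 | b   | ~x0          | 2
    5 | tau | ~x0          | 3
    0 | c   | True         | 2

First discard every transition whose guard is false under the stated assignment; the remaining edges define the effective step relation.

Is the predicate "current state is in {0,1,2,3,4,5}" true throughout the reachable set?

Answer: INVARIANT HOLDS

Analysis:
Allowed set {0,1,2,3,4,5}
R = {0,1,2,3,5}
  0: ✓
  1: ✓
  2: ✓
  3: ✓
  5: ✓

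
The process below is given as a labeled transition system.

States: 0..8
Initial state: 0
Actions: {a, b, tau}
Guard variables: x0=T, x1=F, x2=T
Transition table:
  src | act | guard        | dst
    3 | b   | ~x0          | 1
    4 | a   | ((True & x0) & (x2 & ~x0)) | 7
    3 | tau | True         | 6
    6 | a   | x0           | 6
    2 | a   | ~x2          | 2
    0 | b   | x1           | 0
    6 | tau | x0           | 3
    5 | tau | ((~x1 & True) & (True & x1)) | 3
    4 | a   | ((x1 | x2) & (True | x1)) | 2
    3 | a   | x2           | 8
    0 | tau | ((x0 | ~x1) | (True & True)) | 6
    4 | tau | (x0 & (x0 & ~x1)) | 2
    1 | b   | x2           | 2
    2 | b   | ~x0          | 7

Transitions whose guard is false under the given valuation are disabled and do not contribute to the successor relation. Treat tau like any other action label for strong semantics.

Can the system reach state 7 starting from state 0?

Guard filter leaves 8 enabled edge(s).
Layer 0: {0}
Layer 1: {6}  cumulative {0,6}
Layer 2: {3}  cumulative {0,3,6}
Layer 3: {8}  cumulative {0,3,6,8}
Reachable = {0,3,6,8}

Answer: UNREACHABLE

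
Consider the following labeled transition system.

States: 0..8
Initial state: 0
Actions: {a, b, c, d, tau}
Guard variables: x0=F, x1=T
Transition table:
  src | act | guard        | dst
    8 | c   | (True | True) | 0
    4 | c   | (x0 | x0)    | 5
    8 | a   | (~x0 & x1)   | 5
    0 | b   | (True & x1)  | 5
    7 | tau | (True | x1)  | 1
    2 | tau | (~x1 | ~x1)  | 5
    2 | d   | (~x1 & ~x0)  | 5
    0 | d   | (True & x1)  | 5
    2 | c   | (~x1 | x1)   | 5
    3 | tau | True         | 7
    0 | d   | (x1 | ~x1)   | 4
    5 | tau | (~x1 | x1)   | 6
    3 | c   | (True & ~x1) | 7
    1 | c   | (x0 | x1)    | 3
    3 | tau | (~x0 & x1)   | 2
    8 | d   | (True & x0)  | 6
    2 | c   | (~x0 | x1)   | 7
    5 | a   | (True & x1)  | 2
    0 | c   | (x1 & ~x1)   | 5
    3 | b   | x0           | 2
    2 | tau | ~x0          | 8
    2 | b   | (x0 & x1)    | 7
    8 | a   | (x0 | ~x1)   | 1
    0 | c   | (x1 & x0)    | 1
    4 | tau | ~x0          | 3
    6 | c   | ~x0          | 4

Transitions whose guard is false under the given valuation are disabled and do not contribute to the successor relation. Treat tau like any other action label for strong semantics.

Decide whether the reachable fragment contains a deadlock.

Reach set: {0,1,2,3,4,5,6,7,8}
  0: b→5  d→4  d→5  [3 exit(s)]
  1: c→3  [1 exit(s)]
  2: c→5  c→7  tau→8  [3 exit(s)]
  3: tau→2  tau→7  [2 exit(s)]
  4: tau→3  [1 exit(s)]
  5: a→2  tau→6  [2 exit(s)]
  6: c→4  [1 exit(s)]
  7: tau→1  [1 exit(s)]
  8: a→5  c→0  [2 exit(s)]

Answer: DEADLOCK-FREE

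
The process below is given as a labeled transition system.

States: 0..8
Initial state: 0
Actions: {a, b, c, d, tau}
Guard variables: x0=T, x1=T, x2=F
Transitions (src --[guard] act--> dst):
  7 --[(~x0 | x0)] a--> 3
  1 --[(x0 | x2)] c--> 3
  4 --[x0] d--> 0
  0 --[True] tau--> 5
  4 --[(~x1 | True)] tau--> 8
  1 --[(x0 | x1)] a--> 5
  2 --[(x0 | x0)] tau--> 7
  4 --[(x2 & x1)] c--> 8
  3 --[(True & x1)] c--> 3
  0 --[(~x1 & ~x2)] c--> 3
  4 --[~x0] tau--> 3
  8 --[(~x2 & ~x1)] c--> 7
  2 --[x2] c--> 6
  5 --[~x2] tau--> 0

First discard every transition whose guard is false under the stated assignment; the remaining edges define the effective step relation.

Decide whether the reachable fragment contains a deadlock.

Answer: DEADLOCK-FREE

Working:
Reachable = {0,5}
  0: tau→5  [1 out]
  5: tau→0  [1 out]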